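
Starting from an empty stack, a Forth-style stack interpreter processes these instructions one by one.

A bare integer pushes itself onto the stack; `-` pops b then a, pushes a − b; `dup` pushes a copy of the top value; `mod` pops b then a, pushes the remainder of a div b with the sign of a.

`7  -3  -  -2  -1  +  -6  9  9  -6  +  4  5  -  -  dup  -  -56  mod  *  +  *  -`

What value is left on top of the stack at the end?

-8

7   -> 7
-3  -> 7 -3
-   -> 10
-2  -> 10 -2
-1  -> 10 -2 -1
+   -> 10 -3
-6  -> 10 -3 -6
9   -> 10 -3 -6 9
9   -> 10 -3 -6 9 9
-6  -> 10 -3 -6 9 9 -6
+   -> 10 -3 -6 9 3
4   -> 10 -3 -6 9 3 4
5   -> 10 -3 -6 9 3 4 5
-   -> 10 -3 -6 9 3 -1
-   -> 10 -3 -6 9 4
dup -> 10 -3 -6 9 4 4
-   -> 10 -3 -6 9 0
-56 -> 10 -3 -6 9 0 -56
mod -> 10 -3 -6 9 0
*   -> 10 -3 -6 0
+   -> 10 -3 -6
*   -> 10 18
-   -> -8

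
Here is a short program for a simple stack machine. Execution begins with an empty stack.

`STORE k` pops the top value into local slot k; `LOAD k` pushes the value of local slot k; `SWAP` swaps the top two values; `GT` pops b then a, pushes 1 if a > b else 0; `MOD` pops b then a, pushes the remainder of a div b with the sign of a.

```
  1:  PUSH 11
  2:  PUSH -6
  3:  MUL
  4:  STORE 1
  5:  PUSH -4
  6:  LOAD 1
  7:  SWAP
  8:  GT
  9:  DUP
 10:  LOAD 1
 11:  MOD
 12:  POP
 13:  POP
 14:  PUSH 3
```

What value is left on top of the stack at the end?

3

PUSH 11  [11]
PUSH -6  [11, -6]
MUL      [-66]
STORE 1  []
PUSH -4  [-4]
LOAD 1   [-4, -66]
SWAP     [-66, -4]
GT       [0]
DUP      [0, 0]
LOAD 1   [0, 0, -66]
MOD      [0, 0]
POP      [0]
POP      []
PUSH 3   [3]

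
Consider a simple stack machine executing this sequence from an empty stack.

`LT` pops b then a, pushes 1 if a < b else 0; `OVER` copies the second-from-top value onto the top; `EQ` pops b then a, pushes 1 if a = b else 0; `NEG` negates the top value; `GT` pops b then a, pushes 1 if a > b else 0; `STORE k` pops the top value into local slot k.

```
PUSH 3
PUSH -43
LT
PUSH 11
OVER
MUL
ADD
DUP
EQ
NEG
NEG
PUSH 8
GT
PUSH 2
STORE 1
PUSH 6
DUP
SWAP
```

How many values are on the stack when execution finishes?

3

PUSH 3   → [3]
PUSH -43 → [3, -43]
LT       → [0]
PUSH 11  → [0, 11]
OVER     → [0, 11, 0]
MUL      → [0, 0]
ADD      → [0]
DUP      → [0, 0]
EQ       → [1]
NEG      → [-1]
NEG      → [1]
PUSH 8   → [1, 8]
GT       → [0]
PUSH 2   → [0, 2]
STORE 1  → [0]
PUSH 6   → [0, 6]
DUP      → [0, 6, 6]
SWAP     → [0, 6, 6]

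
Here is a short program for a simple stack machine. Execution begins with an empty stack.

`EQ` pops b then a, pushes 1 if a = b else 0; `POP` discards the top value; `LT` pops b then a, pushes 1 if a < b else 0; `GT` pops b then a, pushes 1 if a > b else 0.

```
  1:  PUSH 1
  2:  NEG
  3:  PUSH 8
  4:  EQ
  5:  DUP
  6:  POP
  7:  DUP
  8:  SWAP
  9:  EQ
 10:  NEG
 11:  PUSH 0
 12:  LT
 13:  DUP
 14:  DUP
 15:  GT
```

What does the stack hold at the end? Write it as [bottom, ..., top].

[1, 0]

PUSH 1  1
NEG     -1
PUSH 8  -1 8
EQ      0
DUP     0 0
POP     0
DUP     0 0
SWAP    0 0
EQ      1
NEG     -1
PUSH 0  -1 0
LT      1
DUP     1 1
DUP     1 1 1
GT      1 0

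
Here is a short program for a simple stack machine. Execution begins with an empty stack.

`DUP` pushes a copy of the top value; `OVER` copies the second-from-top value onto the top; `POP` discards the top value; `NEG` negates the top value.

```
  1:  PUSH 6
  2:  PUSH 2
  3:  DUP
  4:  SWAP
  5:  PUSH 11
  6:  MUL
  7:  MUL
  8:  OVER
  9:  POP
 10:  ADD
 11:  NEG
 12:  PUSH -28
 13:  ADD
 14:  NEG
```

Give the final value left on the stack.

78

PUSH 6    6
PUSH 2    6 2
DUP       6 2 2
SWAP      6 2 2
PUSH 11   6 2 2 11
MUL       6 2 22
MUL       6 44
OVER      6 44 6
POP       6 44
ADD       50
NEG       -50
PUSH -28  -50 -28
ADD       -78
NEG       78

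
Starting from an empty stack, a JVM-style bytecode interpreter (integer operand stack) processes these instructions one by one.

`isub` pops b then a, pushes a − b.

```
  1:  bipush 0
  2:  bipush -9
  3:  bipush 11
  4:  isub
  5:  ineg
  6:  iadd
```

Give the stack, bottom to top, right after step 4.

[0, -20]

bipush 0  → [0]
bipush -9 → [0, -9]
bipush 11 → [0, -9, 11]
isub      → [0, -20]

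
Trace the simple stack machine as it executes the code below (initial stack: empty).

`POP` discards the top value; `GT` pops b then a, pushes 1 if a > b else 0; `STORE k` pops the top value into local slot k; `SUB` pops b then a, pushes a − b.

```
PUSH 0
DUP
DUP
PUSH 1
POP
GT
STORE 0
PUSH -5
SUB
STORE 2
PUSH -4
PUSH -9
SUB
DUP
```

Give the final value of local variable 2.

PUSH 0  : [0]
DUP     : [0, 0]
DUP     : [0, 0, 0]
PUSH 1  : [0, 0, 0, 1]
POP     : [0, 0, 0]
GT      : [0, 0]
STORE 0 : [0]
PUSH -5 : [0, -5]
SUB     : [5]
STORE 2 : []
PUSH -4 : [-4]
PUSH -9 : [-4, -9]
SUB     : [5]
DUP     : [5, 5]

5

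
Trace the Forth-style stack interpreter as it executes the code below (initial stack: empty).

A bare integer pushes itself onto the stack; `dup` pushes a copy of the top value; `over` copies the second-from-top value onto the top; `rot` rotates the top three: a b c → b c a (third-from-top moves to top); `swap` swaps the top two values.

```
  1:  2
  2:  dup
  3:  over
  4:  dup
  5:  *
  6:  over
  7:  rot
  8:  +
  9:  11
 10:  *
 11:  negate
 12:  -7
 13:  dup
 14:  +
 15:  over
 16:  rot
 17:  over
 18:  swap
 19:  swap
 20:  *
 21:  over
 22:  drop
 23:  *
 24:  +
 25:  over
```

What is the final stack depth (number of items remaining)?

2       2
dup     2 2
over    2 2 2
dup     2 2 2 2
*       2 2 4
over    2 2 4 2
rot     2 4 2 2
+       2 4 4
11      2 4 4 11
*       2 4 44
negate  2 4 -44
-7      2 4 -44 -7
dup     2 4 -44 -7 -7
+       2 4 -44 -14
over    2 4 -44 -14 -44
rot     2 4 -14 -44 -44
over    2 4 -14 -44 -44 -44
swap    2 4 -14 -44 -44 -44
swap    2 4 -14 -44 -44 -44
*       2 4 -14 -44 1936
over    2 4 -14 -44 1936 -44
drop    2 4 -14 -44 1936
*       2 4 -14 -85184
+       2 4 -85198
over    2 4 -85198 4

4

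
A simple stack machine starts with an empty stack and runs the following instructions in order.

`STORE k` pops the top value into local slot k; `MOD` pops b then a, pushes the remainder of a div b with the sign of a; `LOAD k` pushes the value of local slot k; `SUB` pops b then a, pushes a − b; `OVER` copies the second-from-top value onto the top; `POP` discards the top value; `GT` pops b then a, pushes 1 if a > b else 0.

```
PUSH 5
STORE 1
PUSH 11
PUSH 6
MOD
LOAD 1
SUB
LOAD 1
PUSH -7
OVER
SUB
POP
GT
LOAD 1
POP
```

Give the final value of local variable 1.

PUSH 5   [5]
STORE 1  []
PUSH 11  [11]
PUSH 6   [11, 6]
MOD      [5]
LOAD 1   [5, 5]
SUB      [0]
LOAD 1   [0, 5]
PUSH -7  [0, 5, -7]
OVER     [0, 5, -7, 5]
SUB      [0, 5, -12]
POP      [0, 5]
GT       [0]
LOAD 1   [0, 5]
POP      [0]

5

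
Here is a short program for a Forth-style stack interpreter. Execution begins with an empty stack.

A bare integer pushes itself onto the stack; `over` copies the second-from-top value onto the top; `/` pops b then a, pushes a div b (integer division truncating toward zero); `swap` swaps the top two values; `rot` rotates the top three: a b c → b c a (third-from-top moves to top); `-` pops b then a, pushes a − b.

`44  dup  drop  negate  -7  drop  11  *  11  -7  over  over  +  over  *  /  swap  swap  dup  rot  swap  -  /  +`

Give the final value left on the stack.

44      44
dup     44 44
drop    44
negate  -44
-7      -44 -7
drop    -44
11      -44 11
*       -484
11      -484 11
-7      -484 11 -7
over    -484 11 -7 11
over    -484 11 -7 11 -7
+       -484 11 -7 4
over    -484 11 -7 4 -7
*       -484 11 -7 -28
/       -484 11 0
swap    -484 0 11
swap    -484 11 0
dup     -484 11 0 0
rot     -484 0 0 11
swap    -484 0 11 0
-       -484 0 11
/       -484 0
+       -484

-484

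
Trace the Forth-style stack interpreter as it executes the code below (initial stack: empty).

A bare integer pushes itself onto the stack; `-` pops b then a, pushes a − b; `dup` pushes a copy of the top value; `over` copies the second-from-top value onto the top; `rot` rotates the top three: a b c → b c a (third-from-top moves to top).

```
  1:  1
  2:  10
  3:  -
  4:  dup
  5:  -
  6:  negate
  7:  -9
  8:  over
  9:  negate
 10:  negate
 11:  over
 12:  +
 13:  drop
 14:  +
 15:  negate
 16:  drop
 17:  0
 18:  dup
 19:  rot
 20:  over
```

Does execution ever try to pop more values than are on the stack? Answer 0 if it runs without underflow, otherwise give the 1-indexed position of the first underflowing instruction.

19

1      → 1
10     → 1 10
-      → -9
dup    → -9 -9
-      → 0
negate → 0
-9     → 0 -9
over   → 0 -9 0
negate → 0 -9 0
negate → 0 -9 0
over   → 0 -9 0 -9
+      → 0 -9 -9
drop   → 0 -9
+      → -9
negate → 9
drop   → (empty)
0      → 0
dup    → 0 0
rot  — needs 3 operands, stack has 2 → underflow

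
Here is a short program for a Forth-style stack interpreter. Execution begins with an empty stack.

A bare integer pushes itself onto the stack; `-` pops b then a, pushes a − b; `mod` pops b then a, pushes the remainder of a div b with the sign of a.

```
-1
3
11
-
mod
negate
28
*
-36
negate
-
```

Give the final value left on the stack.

-8

-1     → -1
3      → -1 3
11     → -1 3 11
-      → -1 -8
mod    → -1
negate → 1
28     → 1 28
*      → 28
-36    → 28 -36
negate → 28 36
-      → -8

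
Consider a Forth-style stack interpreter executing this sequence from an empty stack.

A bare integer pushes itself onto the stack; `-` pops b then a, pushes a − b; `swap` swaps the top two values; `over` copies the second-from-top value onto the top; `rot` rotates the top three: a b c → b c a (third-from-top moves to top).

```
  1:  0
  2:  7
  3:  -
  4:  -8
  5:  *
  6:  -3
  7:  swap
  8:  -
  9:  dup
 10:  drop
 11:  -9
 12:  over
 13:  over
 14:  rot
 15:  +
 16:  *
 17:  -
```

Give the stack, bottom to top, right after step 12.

0    → 0
7    → 0 7
-    → -7
-8   → -7 -8
*    → 56
-3   → 56 -3
swap → -3 56
-    → -59
dup  → -59 -59
drop → -59
-9   → -59 -9
over → -59 -9 -59

[-59, -9, -59]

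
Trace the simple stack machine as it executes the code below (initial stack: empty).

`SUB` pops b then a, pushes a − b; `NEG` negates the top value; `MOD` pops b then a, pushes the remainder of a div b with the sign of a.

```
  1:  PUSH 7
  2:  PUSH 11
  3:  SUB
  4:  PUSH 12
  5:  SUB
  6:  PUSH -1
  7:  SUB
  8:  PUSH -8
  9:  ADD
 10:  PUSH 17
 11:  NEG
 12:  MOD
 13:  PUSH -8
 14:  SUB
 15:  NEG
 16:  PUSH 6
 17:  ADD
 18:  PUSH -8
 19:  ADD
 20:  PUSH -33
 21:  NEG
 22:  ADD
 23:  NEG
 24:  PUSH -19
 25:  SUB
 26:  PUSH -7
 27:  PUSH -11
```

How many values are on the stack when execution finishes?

PUSH 7    [7]
PUSH 11   [7, 11]
SUB       [-4]
PUSH 12   [-4, 12]
SUB       [-16]
PUSH -1   [-16, -1]
SUB       [-15]
PUSH -8   [-15, -8]
ADD       [-23]
PUSH 17   [-23, 17]
NEG       [-23, -17]
MOD       [-6]
PUSH -8   [-6, -8]
SUB       [2]
NEG       [-2]
PUSH 6    [-2, 6]
ADD       [4]
PUSH -8   [4, -8]
ADD       [-4]
PUSH -33  [-4, -33]
NEG       [-4, 33]
ADD       [29]
NEG       [-29]
PUSH -19  [-29, -19]
SUB       [-10]
PUSH -7   [-10, -7]
PUSH -11  [-10, -7, -11]

3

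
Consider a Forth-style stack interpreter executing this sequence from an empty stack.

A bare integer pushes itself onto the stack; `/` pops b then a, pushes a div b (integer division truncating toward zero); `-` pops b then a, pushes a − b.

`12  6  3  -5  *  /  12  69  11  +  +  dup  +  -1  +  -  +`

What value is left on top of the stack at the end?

12  : 12
6   : 12 6
3   : 12 6 3
-5  : 12 6 3 -5
*   : 12 6 -15
/   : 12 0
12  : 12 0 12
69  : 12 0 12 69
11  : 12 0 12 69 11
+   : 12 0 12 80
+   : 12 0 92
dup : 12 0 92 92
+   : 12 0 184
-1  : 12 0 184 -1
+   : 12 0 183
-   : 12 -183
+   : -171

-171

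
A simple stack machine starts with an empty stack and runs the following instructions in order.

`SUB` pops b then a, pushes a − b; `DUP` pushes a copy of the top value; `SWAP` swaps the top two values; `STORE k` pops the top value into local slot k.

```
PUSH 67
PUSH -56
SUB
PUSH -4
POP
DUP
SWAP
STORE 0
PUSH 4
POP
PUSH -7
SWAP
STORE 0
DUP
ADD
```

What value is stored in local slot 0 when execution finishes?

PUSH 67  -> [67]
PUSH -56 -> [67, -56]
SUB      -> [123]
PUSH -4  -> [123, -4]
POP      -> [123]
DUP      -> [123, 123]
SWAP     -> [123, 123]
STORE 0  -> [123]
PUSH 4   -> [123, 4]
POP      -> [123]
PUSH -7  -> [123, -7]
SWAP     -> [-7, 123]
STORE 0  -> [-7]
DUP      -> [-7, -7]
ADD      -> [-14]

123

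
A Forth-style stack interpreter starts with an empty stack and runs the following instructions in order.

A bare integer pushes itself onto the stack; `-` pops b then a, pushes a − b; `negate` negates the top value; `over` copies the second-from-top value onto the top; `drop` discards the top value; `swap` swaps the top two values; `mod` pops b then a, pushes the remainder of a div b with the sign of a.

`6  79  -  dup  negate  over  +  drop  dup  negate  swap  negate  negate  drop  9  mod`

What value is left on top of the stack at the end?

6       [6]
79      [6, 79]
-       [-73]
dup     [-73, -73]
negate  [-73, 73]
over    [-73, 73, -73]
+       [-73, 0]
drop    [-73]
dup     [-73, -73]
negate  [-73, 73]
swap    [73, -73]
negate  [73, 73]
negate  [73, -73]
drop    [73]
9       [73, 9]
mod     [1]

1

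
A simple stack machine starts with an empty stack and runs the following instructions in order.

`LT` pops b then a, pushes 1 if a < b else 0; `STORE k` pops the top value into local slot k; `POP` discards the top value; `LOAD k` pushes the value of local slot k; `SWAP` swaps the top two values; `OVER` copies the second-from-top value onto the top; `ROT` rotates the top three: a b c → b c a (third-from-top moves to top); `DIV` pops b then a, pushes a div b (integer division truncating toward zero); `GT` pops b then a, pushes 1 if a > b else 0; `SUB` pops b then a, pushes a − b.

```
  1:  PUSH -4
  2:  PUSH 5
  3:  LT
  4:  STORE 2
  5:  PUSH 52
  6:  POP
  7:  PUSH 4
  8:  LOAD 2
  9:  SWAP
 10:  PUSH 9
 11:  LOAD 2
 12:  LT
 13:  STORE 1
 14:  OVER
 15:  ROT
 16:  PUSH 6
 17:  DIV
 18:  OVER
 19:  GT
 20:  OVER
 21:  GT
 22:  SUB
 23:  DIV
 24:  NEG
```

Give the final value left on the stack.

PUSH -4 -> [-4]
PUSH 5  -> [-4, 5]
LT      -> [1]
STORE 2 -> []
PUSH 52 -> [52]
POP     -> []
PUSH 4  -> [4]
LOAD 2  -> [4, 1]
SWAP    -> [1, 4]
PUSH 9  -> [1, 4, 9]
LOAD 2  -> [1, 4, 9, 1]
LT      -> [1, 4, 0]
STORE 1 -> [1, 4]
OVER    -> [1, 4, 1]
ROT     -> [4, 1, 1]
PUSH 6  -> [4, 1, 1, 6]
DIV     -> [4, 1, 0]
OVER    -> [4, 1, 0, 1]
GT      -> [4, 1, 0]
OVER    -> [4, 1, 0, 1]
GT      -> [4, 1, 0]
SUB     -> [4, 1]
DIV     -> [4]
NEG     -> [-4]

-4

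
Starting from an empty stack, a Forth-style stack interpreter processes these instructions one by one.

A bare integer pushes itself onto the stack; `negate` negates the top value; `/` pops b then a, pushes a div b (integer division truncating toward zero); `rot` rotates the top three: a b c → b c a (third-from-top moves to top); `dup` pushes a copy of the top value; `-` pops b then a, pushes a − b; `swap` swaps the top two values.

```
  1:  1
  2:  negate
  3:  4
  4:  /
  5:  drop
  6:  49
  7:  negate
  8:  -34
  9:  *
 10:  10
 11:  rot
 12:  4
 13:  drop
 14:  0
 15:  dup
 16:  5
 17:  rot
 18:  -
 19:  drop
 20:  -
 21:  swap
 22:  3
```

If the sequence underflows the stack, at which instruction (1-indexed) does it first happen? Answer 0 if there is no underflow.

11

1       [1]
negate  [-1]
4       [-1, 4]
/       [0]
drop    []
49      [49]
negate  [-49]
-34     [-49, -34]
*       [1666]
10      [1666, 10]
rot  — needs 3 operands, stack has 2 → underflow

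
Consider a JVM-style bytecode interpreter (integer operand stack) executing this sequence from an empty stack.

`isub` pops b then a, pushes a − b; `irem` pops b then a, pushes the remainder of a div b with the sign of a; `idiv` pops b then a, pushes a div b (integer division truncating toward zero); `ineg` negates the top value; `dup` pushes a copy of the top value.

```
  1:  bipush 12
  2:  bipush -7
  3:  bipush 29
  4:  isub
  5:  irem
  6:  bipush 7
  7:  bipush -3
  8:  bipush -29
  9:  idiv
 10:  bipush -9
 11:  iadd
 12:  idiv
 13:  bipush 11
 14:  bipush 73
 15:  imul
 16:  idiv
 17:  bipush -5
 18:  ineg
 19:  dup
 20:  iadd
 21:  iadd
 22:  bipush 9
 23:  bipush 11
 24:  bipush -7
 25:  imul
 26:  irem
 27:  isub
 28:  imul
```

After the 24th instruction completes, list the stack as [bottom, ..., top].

bipush 12  -> [12]
bipush -7  -> [12, -7]
bipush 29  -> [12, -7, 29]
isub       -> [12, -36]
irem       -> [12]
bipush 7   -> [12, 7]
bipush -3  -> [12, 7, -3]
bipush -29 -> [12, 7, -3, -29]
idiv       -> [12, 7, 0]
bipush -9  -> [12, 7, 0, -9]
iadd       -> [12, 7, -9]
idiv       -> [12, 0]
bipush 11  -> [12, 0, 11]
bipush 73  -> [12, 0, 11, 73]
imul       -> [12, 0, 803]
idiv       -> [12, 0]
bipush -5  -> [12, 0, -5]
ineg       -> [12, 0, 5]
dup        -> [12, 0, 5, 5]
iadd       -> [12, 0, 10]
iadd       -> [12, 10]
bipush 9   -> [12, 10, 9]
bipush 11  -> [12, 10, 9, 11]
bipush -7  -> [12, 10, 9, 11, -7]

[12, 10, 9, 11, -7]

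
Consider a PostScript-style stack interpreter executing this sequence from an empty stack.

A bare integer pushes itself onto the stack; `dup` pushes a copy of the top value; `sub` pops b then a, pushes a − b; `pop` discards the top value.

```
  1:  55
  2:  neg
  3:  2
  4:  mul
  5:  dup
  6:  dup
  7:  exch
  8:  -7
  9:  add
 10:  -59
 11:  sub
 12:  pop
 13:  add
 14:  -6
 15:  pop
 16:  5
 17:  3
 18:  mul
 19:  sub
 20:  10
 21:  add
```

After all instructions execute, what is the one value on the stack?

55   : 55
neg  : -55
2    : -55 2
mul  : -110
dup  : -110 -110
dup  : -110 -110 -110
exch : -110 -110 -110
-7   : -110 -110 -110 -7
add  : -110 -110 -117
-59  : -110 -110 -117 -59
sub  : -110 -110 -58
pop  : -110 -110
add  : -220
-6   : -220 -6
pop  : -220
5    : -220 5
3    : -220 5 3
mul  : -220 15
sub  : -235
10   : -235 10
add  : -225

-225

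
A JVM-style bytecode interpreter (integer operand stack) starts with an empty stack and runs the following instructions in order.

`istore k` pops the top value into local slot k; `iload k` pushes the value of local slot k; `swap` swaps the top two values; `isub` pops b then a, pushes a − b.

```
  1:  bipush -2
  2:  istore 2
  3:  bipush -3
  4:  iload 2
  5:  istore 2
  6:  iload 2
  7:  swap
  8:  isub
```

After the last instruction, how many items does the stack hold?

1

bipush -2  -2
istore 2   (empty)
bipush -3  -3
iload 2    -3 -2
istore 2   -3
iload 2    -3 -2
swap       -2 -3
isub       1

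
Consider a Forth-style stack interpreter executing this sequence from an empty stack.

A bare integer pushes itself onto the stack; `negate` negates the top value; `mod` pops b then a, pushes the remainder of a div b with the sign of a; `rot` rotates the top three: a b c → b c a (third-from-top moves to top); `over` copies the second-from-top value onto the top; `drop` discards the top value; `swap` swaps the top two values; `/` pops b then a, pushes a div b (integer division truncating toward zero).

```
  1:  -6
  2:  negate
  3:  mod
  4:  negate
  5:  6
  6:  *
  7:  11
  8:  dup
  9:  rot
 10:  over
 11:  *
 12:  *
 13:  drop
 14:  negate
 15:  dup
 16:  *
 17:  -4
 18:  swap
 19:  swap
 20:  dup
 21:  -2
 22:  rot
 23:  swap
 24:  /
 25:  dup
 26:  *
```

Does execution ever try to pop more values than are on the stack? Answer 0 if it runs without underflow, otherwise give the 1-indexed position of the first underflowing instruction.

-6     → -6
negate → 6
mod  — needs 2 operands, stack has 1 → underflow

3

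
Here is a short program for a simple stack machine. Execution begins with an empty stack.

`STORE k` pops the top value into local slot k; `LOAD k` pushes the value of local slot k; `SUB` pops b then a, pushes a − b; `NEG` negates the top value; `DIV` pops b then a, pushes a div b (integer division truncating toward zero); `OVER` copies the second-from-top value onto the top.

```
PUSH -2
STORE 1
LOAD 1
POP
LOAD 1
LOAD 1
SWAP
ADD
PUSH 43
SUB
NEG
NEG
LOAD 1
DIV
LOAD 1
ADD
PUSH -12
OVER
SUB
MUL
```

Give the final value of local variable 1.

-2

PUSH -2  : -2
STORE 1  : (empty)
LOAD 1   : -2
POP      : (empty)
LOAD 1   : -2
LOAD 1   : -2 -2
SWAP     : -2 -2
ADD      : -4
PUSH 43  : -4 43
SUB      : -47
NEG      : 47
NEG      : -47
LOAD 1   : -47 -2
DIV      : 23
LOAD 1   : 23 -2
ADD      : 21
PUSH -12 : 21 -12
OVER     : 21 -12 21
SUB      : 21 -33
MUL      : -693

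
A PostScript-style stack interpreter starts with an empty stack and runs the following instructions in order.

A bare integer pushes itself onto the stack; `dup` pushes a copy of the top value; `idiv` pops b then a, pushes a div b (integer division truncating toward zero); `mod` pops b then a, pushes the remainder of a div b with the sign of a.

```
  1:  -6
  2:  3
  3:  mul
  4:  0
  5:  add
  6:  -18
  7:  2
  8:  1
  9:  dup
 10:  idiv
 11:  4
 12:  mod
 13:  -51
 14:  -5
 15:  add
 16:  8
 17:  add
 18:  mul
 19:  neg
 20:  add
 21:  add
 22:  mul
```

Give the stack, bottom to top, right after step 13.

-6   : -6
3    : -6 3
mul  : -18
0    : -18 0
add  : -18
-18  : -18 -18
2    : -18 -18 2
1    : -18 -18 2 1
dup  : -18 -18 2 1 1
idiv : -18 -18 2 1
4    : -18 -18 2 1 4
mod  : -18 -18 2 1
-51  : -18 -18 2 1 -51

[-18, -18, 2, 1, -51]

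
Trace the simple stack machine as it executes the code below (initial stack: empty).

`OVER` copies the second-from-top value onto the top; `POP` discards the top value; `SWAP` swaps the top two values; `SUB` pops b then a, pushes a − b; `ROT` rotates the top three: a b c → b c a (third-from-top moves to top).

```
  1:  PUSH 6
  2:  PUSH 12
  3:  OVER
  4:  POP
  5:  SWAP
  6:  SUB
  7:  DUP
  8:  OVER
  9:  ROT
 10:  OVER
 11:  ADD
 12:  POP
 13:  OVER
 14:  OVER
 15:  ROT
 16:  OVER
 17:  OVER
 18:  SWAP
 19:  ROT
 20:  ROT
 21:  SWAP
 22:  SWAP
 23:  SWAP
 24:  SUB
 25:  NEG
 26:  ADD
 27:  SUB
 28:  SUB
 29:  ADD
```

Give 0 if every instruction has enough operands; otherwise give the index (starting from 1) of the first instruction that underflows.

0

PUSH 6  : 6
PUSH 12 : 6 12
OVER    : 6 12 6
POP     : 6 12
SWAP    : 12 6
SUB     : 6
DUP     : 6 6
OVER    : 6 6 6
ROT     : 6 6 6
OVER    : 6 6 6 6
ADD     : 6 6 12
POP     : 6 6
OVER    : 6 6 6
OVER    : 6 6 6 6
ROT     : 6 6 6 6
OVER    : 6 6 6 6 6
OVER    : 6 6 6 6 6 6
SWAP    : 6 6 6 6 6 6
ROT     : 6 6 6 6 6 6
ROT     : 6 6 6 6 6 6
SWAP    : 6 6 6 6 6 6
SWAP    : 6 6 6 6 6 6
SWAP    : 6 6 6 6 6 6
SUB     : 6 6 6 6 0
NEG     : 6 6 6 6 0
ADD     : 6 6 6 6
SUB     : 6 6 0
SUB     : 6 6
ADD     : 12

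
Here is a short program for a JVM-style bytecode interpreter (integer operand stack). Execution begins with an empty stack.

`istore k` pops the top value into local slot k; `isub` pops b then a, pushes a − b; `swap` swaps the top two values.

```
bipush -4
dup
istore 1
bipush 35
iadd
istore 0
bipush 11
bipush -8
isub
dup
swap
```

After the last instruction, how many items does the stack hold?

bipush -4 -> -4
dup       -> -4 -4
istore 1  -> -4
bipush 35 -> -4 35
iadd      -> 31
istore 0  -> (empty)
bipush 11 -> 11
bipush -8 -> 11 -8
isub      -> 19
dup       -> 19 19
swap      -> 19 19

2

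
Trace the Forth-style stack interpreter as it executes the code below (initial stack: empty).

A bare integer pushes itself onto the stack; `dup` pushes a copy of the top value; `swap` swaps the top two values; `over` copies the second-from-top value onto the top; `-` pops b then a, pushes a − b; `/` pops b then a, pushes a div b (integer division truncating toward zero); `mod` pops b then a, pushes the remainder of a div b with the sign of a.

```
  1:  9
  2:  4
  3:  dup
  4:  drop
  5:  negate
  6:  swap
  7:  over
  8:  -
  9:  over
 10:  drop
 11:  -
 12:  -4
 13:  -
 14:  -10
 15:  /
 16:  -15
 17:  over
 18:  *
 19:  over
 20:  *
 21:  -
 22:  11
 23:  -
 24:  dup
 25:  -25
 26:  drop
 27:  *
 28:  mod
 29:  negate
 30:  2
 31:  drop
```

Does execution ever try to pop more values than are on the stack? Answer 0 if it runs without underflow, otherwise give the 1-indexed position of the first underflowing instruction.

28

9      : [9]
4      : [9, 4]
dup    : [9, 4, 4]
drop   : [9, 4]
negate : [9, -4]
swap   : [-4, 9]
over   : [-4, 9, -4]
-      : [-4, 13]
over   : [-4, 13, -4]
drop   : [-4, 13]
-      : [-17]
-4     : [-17, -4]
-      : [-13]
-10    : [-13, -10]
/      : [1]
-15    : [1, -15]
over   : [1, -15, 1]
*      : [1, -15]
over   : [1, -15, 1]
*      : [1, -15]
-      : [16]
11     : [16, 11]
-      : [5]
dup    : [5, 5]
-25    : [5, 5, -25]
drop   : [5, 5]
*      : [25]
mod  — needs 2 operands, stack has 1 → underflow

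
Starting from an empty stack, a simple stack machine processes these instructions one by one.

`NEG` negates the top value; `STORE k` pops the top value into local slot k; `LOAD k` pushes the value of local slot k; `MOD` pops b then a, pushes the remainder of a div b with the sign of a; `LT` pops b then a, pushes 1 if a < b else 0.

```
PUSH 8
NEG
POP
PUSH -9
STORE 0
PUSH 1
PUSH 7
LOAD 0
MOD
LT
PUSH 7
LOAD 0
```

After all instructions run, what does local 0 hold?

-9

PUSH 8  → [8]
NEG     → [-8]
POP     → []
PUSH -9 → [-9]
STORE 0 → []
PUSH 1  → [1]
PUSH 7  → [1, 7]
LOAD 0  → [1, 7, -9]
MOD     → [1, 7]
LT      → [1]
PUSH 7  → [1, 7]
LOAD 0  → [1, 7, -9]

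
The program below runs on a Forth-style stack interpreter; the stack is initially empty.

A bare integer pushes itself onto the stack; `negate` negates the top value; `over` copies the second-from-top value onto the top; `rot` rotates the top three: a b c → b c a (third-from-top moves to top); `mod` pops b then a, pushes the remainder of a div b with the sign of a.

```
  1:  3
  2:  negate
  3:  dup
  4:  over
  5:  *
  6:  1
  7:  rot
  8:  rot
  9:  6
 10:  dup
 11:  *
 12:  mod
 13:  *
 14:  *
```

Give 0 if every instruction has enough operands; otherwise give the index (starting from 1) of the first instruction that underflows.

3      : 3
negate : -3
dup    : -3 -3
over   : -3 -3 -3
*      : -3 9
1      : -3 9 1
rot    : 9 1 -3
rot    : 1 -3 9
6      : 1 -3 9 6
dup    : 1 -3 9 6 6
*      : 1 -3 9 36
mod    : 1 -3 9
*      : 1 -27
*      : -27

0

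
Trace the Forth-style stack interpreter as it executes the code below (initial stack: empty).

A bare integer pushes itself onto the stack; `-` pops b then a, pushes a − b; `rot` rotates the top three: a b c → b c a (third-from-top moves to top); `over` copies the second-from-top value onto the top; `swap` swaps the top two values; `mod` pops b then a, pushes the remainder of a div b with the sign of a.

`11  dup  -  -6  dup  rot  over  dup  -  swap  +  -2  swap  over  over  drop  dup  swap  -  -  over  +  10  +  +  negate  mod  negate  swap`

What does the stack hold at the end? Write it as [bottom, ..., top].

[0, -6]

11     : [11]
dup    : [11, 11]
-      : [0]
-6     : [0, -6]
dup    : [0, -6, -6]
rot    : [-6, -6, 0]
over   : [-6, -6, 0, -6]
dup    : [-6, -6, 0, -6, -6]
-      : [-6, -6, 0, 0]
swap   : [-6, -6, 0, 0]
+      : [-6, -6, 0]
-2     : [-6, -6, 0, -2]
swap   : [-6, -6, -2, 0]
over   : [-6, -6, -2, 0, -2]
over   : [-6, -6, -2, 0, -2, 0]
drop   : [-6, -6, -2, 0, -2]
dup    : [-6, -6, -2, 0, -2, -2]
swap   : [-6, -6, -2, 0, -2, -2]
-      : [-6, -6, -2, 0, 0]
-      : [-6, -6, -2, 0]
over   : [-6, -6, -2, 0, -2]
+      : [-6, -6, -2, -2]
10     : [-6, -6, -2, -2, 10]
+      : [-6, -6, -2, 8]
+      : [-6, -6, 6]
negate : [-6, -6, -6]
mod    : [-6, 0]
negate : [-6, 0]
swap   : [0, -6]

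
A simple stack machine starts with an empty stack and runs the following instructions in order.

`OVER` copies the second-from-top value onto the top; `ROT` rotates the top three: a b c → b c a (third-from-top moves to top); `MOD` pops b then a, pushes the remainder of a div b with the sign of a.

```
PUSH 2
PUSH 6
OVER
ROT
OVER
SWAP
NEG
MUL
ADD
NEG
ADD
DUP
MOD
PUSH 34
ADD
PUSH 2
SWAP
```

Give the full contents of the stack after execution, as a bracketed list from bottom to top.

PUSH 2  → [2]
PUSH 6  → [2, 6]
OVER    → [2, 6, 2]
ROT     → [6, 2, 2]
OVER    → [6, 2, 2, 2]
SWAP    → [6, 2, 2, 2]
NEG     → [6, 2, 2, -2]
MUL     → [6, 2, -4]
ADD     → [6, -2]
NEG     → [6, 2]
ADD     → [8]
DUP     → [8, 8]
MOD     → [0]
PUSH 34 → [0, 34]
ADD     → [34]
PUSH 2  → [34, 2]
SWAP    → [2, 34]

[2, 34]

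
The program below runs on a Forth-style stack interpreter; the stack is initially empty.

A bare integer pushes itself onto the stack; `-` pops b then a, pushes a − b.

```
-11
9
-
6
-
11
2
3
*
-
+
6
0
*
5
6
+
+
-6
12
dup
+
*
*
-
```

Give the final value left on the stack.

-11  [-11]
9    [-11, 9]
-    [-20]
6    [-20, 6]
-    [-26]
11   [-26, 11]
2    [-26, 11, 2]
3    [-26, 11, 2, 3]
*    [-26, 11, 6]
-    [-26, 5]
+    [-21]
6    [-21, 6]
0    [-21, 6, 0]
*    [-21, 0]
5    [-21, 0, 5]
6    [-21, 0, 5, 6]
+    [-21, 0, 11]
+    [-21, 11]
-6   [-21, 11, -6]
12   [-21, 11, -6, 12]
dup  [-21, 11, -6, 12, 12]
+    [-21, 11, -6, 24]
*    [-21, 11, -144]
*    [-21, -1584]
-    [1563]

1563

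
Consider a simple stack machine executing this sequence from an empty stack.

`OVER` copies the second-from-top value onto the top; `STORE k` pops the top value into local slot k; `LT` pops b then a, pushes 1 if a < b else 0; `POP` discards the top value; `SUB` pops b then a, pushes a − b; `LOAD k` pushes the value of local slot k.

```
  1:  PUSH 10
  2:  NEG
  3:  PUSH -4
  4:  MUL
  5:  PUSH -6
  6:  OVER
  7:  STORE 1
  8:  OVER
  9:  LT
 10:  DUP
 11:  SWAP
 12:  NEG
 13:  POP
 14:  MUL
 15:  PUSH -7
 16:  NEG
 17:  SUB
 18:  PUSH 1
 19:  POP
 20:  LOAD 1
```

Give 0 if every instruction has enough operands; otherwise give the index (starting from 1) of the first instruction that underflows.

0

PUSH 10 -> [10]
NEG     -> [-10]
PUSH -4 -> [-10, -4]
MUL     -> [40]
PUSH -6 -> [40, -6]
OVER    -> [40, -6, 40]
STORE 1 -> [40, -6]
OVER    -> [40, -6, 40]
LT      -> [40, 1]
DUP     -> [40, 1, 1]
SWAP    -> [40, 1, 1]
NEG     -> [40, 1, -1]
POP     -> [40, 1]
MUL     -> [40]
PUSH -7 -> [40, -7]
NEG     -> [40, 7]
SUB     -> [33]
PUSH 1  -> [33, 1]
POP     -> [33]
LOAD 1  -> [33, 40]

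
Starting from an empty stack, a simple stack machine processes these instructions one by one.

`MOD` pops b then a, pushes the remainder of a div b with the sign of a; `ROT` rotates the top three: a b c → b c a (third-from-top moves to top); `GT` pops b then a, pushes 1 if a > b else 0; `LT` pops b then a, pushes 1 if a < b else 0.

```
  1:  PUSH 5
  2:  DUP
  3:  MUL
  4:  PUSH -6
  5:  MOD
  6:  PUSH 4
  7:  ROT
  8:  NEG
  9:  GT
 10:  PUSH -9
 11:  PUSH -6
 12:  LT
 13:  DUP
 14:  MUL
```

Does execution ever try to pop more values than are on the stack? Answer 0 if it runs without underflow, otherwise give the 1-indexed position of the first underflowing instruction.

PUSH 5   [5]
DUP      [5, 5]
MUL      [25]
PUSH -6  [25, -6]
MOD      [1]
PUSH 4   [1, 4]
ROT  — needs 3 operands, stack has 2 → underflow

7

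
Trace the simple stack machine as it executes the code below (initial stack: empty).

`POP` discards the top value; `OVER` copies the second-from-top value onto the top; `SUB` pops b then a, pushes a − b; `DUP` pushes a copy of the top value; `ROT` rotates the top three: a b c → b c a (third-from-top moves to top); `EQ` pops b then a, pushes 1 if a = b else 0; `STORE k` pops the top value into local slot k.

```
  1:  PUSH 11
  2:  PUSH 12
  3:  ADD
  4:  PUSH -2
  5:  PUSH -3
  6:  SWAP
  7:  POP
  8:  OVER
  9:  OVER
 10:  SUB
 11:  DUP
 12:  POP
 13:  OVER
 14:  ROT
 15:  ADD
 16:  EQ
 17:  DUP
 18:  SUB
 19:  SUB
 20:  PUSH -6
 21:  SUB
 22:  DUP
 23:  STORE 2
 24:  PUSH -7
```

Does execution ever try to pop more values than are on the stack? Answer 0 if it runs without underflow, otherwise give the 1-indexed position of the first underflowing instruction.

PUSH 11 -> [11]
PUSH 12 -> [11, 12]
ADD     -> [23]
PUSH -2 -> [23, -2]
PUSH -3 -> [23, -2, -3]
SWAP    -> [23, -3, -2]
POP     -> [23, -3]
OVER    -> [23, -3, 23]
OVER    -> [23, -3, 23, -3]
SUB     -> [23, -3, 26]
DUP     -> [23, -3, 26, 26]
POP     -> [23, -3, 26]
OVER    -> [23, -3, 26, -3]
ROT     -> [23, 26, -3, -3]
ADD     -> [23, 26, -6]
EQ      -> [23, 0]
DUP     -> [23, 0, 0]
SUB     -> [23, 0]
SUB     -> [23]
PUSH -6 -> [23, -6]
SUB     -> [29]
DUP     -> [29, 29]
STORE 2 -> [29]
PUSH -7 -> [29, -7]

0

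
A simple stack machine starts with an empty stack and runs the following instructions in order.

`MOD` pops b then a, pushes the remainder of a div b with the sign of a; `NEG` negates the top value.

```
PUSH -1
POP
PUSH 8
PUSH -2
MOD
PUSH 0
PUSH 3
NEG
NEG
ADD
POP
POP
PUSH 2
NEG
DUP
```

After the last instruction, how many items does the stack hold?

PUSH -1 : -1
POP     : (empty)
PUSH 8  : 8
PUSH -2 : 8 -2
MOD     : 0
PUSH 0  : 0 0
PUSH 3  : 0 0 3
NEG     : 0 0 -3
NEG     : 0 0 3
ADD     : 0 3
POP     : 0
POP     : (empty)
PUSH 2  : 2
NEG     : -2
DUP     : -2 -2

2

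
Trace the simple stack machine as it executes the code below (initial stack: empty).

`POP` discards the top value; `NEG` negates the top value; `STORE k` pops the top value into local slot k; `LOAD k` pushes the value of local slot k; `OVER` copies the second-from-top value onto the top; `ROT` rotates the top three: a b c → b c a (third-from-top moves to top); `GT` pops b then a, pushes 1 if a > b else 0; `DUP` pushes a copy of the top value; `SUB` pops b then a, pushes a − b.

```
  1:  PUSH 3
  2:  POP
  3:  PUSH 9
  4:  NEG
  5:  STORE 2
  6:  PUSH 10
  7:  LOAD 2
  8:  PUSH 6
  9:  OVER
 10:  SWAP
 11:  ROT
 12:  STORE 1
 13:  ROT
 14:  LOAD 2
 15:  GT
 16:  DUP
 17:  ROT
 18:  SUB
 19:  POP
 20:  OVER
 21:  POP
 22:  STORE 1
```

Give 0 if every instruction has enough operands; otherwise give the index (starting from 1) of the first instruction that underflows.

0

PUSH 3  → 3
POP     → (empty)
PUSH 9  → 9
NEG     → -9
STORE 2 → (empty)
PUSH 10 → 10
LOAD 2  → 10 -9
PUSH 6  → 10 -9 6
OVER    → 10 -9 6 -9
SWAP    → 10 -9 -9 6
ROT     → 10 -9 6 -9
STORE 1 → 10 -9 6
ROT     → -9 6 10
LOAD 2  → -9 6 10 -9
GT      → -9 6 1
DUP     → -9 6 1 1
ROT     → -9 1 1 6
SUB     → -9 1 -5
POP     → -9 1
OVER    → -9 1 -9
POP     → -9 1
STORE 1 → -9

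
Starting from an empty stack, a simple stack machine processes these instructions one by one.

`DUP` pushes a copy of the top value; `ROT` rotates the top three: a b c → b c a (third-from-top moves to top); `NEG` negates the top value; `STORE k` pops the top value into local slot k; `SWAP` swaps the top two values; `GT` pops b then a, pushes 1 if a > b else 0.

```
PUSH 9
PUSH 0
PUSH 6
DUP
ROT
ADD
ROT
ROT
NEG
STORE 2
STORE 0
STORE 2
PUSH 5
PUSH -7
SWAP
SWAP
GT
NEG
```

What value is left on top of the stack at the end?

-1

PUSH 9  -> 9
PUSH 0  -> 9 0
PUSH 6  -> 9 0 6
DUP     -> 9 0 6 6
ROT     -> 9 6 6 0
ADD     -> 9 6 6
ROT     -> 6 6 9
ROT     -> 6 9 6
NEG     -> 6 9 -6
STORE 2 -> 6 9
STORE 0 -> 6
STORE 2 -> (empty)
PUSH 5  -> 5
PUSH -7 -> 5 -7
SWAP    -> -7 5
SWAP    -> 5 -7
GT      -> 1
NEG     -> -1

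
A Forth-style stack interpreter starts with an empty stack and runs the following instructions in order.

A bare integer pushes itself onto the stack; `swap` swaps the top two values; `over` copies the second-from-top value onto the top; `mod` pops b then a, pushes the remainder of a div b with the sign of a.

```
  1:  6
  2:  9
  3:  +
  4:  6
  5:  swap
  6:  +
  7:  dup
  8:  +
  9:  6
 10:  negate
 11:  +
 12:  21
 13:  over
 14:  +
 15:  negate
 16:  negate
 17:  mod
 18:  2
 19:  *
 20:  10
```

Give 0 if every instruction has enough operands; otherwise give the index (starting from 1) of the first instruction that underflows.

6      -> [6]
9      -> [6, 9]
+      -> [15]
6      -> [15, 6]
swap   -> [6, 15]
+      -> [21]
dup    -> [21, 21]
+      -> [42]
6      -> [42, 6]
negate -> [42, -6]
+      -> [36]
21     -> [36, 21]
over   -> [36, 21, 36]
+      -> [36, 57]
negate -> [36, -57]
negate -> [36, 57]
mod    -> [36]
2      -> [36, 2]
*      -> [72]
10     -> [72, 10]

0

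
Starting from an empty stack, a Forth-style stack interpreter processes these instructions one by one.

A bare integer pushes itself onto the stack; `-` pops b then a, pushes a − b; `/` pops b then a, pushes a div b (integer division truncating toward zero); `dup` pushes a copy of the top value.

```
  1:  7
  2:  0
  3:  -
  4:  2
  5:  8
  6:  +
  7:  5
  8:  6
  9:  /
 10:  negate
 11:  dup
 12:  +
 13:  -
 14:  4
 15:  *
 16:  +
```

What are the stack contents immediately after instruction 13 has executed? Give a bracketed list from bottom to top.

[7, 10]

7      → 7
0      → 7 0
-      → 7
2      → 7 2
8      → 7 2 8
+      → 7 10
5      → 7 10 5
6      → 7 10 5 6
/      → 7 10 0
negate → 7 10 0
dup    → 7 10 0 0
+      → 7 10 0
-      → 7 10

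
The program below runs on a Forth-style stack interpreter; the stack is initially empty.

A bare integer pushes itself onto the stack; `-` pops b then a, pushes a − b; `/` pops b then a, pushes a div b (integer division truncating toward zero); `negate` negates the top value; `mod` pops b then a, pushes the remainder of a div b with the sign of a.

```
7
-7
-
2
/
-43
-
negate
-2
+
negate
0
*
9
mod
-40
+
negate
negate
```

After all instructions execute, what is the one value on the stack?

7      → [7]
-7     → [7, -7]
-      → [14]
2      → [14, 2]
/      → [7]
-43    → [7, -43]
-      → [50]
negate → [-50]
-2     → [-50, -2]
+      → [-52]
negate → [52]
0      → [52, 0]
*      → [0]
9      → [0, 9]
mod    → [0]
-40    → [0, -40]
+      → [-40]
negate → [40]
negate → [-40]

-40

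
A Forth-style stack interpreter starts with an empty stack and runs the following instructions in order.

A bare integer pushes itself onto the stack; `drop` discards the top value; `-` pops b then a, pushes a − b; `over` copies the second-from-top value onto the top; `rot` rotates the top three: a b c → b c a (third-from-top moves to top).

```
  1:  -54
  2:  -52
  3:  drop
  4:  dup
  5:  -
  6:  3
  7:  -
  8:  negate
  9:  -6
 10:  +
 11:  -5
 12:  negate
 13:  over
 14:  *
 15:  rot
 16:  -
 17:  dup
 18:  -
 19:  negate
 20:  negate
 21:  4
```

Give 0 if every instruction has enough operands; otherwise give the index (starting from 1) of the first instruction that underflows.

-54     -54
-52     -54 -52
drop    -54
dup     -54 -54
-       0
3       0 3
-       -3
negate  3
-6      3 -6
+       -3
-5      -3 -5
negate  -3 5
over    -3 5 -3
*       -3 -15
rot  — needs 3 operands, stack has 2 → underflow

15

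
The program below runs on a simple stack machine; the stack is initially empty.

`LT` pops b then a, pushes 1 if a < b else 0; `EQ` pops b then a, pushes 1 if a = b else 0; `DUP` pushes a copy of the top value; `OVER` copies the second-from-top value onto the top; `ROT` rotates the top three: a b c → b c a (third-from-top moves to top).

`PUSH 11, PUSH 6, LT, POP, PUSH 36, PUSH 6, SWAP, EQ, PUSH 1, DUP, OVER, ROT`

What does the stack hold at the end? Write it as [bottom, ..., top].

PUSH 11 -> [11]
PUSH 6  -> [11, 6]
LT      -> [0]
POP     -> []
PUSH 36 -> [36]
PUSH 6  -> [36, 6]
SWAP    -> [6, 36]
EQ      -> [0]
PUSH 1  -> [0, 1]
DUP     -> [0, 1, 1]
OVER    -> [0, 1, 1, 1]
ROT     -> [0, 1, 1, 1]

[0, 1, 1, 1]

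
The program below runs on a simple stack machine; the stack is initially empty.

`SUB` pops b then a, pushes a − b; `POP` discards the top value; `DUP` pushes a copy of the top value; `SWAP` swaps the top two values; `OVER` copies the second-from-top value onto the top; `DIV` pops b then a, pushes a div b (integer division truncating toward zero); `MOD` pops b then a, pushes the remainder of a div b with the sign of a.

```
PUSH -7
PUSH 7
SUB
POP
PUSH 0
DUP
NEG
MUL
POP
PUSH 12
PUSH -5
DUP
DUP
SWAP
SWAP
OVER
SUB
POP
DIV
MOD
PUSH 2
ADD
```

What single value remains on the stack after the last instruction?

2

PUSH -7 -> [-7]
PUSH 7  -> [-7, 7]
SUB     -> [-14]
POP     -> []
PUSH 0  -> [0]
DUP     -> [0, 0]
NEG     -> [0, 0]
MUL     -> [0]
POP     -> []
PUSH 12 -> [12]
PUSH -5 -> [12, -5]
DUP     -> [12, -5, -5]
DUP     -> [12, -5, -5, -5]
SWAP    -> [12, -5, -5, -5]
SWAP    -> [12, -5, -5, -5]
OVER    -> [12, -5, -5, -5, -5]
SUB     -> [12, -5, -5, 0]
POP     -> [12, -5, -5]
DIV     -> [12, 1]
MOD     -> [0]
PUSH 2  -> [0, 2]
ADD     -> [2]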